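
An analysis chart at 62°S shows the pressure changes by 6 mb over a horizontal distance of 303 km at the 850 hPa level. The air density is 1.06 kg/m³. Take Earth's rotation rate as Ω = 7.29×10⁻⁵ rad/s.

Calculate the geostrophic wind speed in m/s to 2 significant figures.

15 m/s

Coriolis parameter at 62°S:
f = 2Ω sin φ = 2 × 7.29×10⁻⁵ × sin 62° = 1.29×10⁻⁴ s⁻¹
Pressure gradient: |∂P/∂n| = 600 Pa / 303000 m = 1.98×10⁻³ Pa/m
Geostrophic balance (pressure-gradient force = Coriolis force):
V_g = (1/(fρ)) |∂P/∂n| = 1.98×10⁻³ / (1.29×10⁻⁴ × 1.06) = 14.5 m/s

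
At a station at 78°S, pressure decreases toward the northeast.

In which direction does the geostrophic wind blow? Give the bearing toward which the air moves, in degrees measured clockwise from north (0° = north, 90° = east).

The pressure-gradient force points toward the northeast (bearing 045°).
Geostrophic balance: in the Southern Hemisphere the Coriolis force deflects motion to the left, so the geostrophic wind blows 90° to the left of the pressure-gradient force (low pressure on the right).
Rotating 045° by 90° counterclockwise gives 315° — the wind blows toward the northwest.

315°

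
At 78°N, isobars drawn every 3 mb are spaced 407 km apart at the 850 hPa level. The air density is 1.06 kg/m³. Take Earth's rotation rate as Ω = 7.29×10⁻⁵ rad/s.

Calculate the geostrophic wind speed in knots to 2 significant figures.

9.5 knots

Coriolis parameter at 78°N:
f = 2Ω sin φ = 2 × 7.29×10⁻⁵ × sin 78° = 1.43×10⁻⁴ s⁻¹
Pressure gradient: |∂P/∂n| = 300 Pa / 407000 m = 7.37×10⁻⁴ Pa/m
Geostrophic balance (pressure-gradient force = Coriolis force):
V_g = (1/(fρ)) |∂P/∂n| = 7.37×10⁻⁴ / (1.43×10⁻⁴ × 1.06) = 4.88 m/s
Converting: 4.88 m/s × 1.944 = 9.5 knots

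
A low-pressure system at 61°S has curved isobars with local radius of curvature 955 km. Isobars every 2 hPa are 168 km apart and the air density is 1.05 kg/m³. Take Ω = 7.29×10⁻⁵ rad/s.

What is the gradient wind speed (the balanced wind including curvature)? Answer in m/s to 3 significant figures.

8.32 m/s

Coriolis parameter at 61°S:
f = 2Ω sin φ = 2 × 7.29×10⁻⁵ × sin 61° = 1.28×10⁻⁴ s⁻¹
Pressure gradient: |∂P/∂n| = 200 Pa / 168000 m = 1.19×10⁻³ Pa/m
Geostrophic speed: V_g = |∂P/∂n|/(fρ) = 1.19×10⁻³/(1.28×10⁻⁴ × 1.05) = 8.89 m/s
Around a low, centrifugal force acts outward with Coriolis, so pressure-gradient force balances both:
(1/ρ)|∂P/∂n| = fV + V²/R  →  V² + fR·V − fR·V_g = 0
With fR = 1.28×10⁻⁴ × 955×10³ m = 122 m/s:
V = [−fR + √((fR)² + 4 fR V_g)]/2 = [−122 + √(122² + 4×122×8.89)]/2 = 8.32 m/s
Subgeostrophic (V < V_g = 8.89 m/s), as expected around a low.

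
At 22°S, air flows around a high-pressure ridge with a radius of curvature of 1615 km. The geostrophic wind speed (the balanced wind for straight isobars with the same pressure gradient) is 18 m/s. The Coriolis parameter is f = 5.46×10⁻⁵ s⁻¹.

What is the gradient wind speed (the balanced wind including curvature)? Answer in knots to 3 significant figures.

Around a high, pressure-gradient force acts outward with centrifugal, so Coriolis balances both:
fV = (1/ρ)|∂P/∂n| + V²/R  →  V² − fR·V + fR·V_g = 0
With fR = 5.46×10⁻⁵ × 1615×10³ m = 88.2 m/s:
V = [fR − √((fR)² − 4 fR V_g)]/2 = [88.2 − √(88.2² − 4×88.2×18)]/2 = 25.2 m/s
Supergeostrophic (V > V_g = 18 m/s), as expected around a high.
Converting: 25.2 m/s × 1.944 = 49.0 knots

49.0 knots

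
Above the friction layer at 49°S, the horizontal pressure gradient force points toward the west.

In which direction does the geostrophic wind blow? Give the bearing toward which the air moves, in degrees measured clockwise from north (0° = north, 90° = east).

180°

The pressure-gradient force points toward the west (bearing 270°).
Geostrophic balance: in the Southern Hemisphere the Coriolis force deflects motion to the left, so the geostrophic wind blows 90° to the left of the pressure-gradient force (low pressure on the right).
Rotating 270° by 90° counterclockwise gives 180° — the wind blows toward the south.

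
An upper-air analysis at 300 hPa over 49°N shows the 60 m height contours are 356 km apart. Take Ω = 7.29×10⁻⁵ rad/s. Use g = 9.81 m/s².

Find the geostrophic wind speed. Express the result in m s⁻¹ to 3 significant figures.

15.0 m s⁻¹

Coriolis parameter at 49°N:
f = 2Ω sin φ = 2 × 7.29×10⁻⁵ × sin 49° = 1.10×10⁻⁴ s⁻¹
Height gradient: |∂Z/∂n| = 60 m / 356000 m = 1.69×10⁻⁴
On a pressure surface, geostrophic balance gives V_g = (g/f)|∂Z/∂n|:
V_g = 9.81 × 1.69×10⁻⁴ / 1.10×10⁻⁴ = 15.0 m/s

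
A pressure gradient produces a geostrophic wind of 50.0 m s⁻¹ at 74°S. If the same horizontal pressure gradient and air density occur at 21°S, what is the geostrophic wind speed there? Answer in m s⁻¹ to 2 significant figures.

With the same pressure gradient and density, V_g ∝ 1/f ∝ 1/sin φ.
V₂ = V₁ · sin φ₁ / sin φ₂ = 50.0 × sin 74° / sin 21°
V₂ = 50.0 × 0.9613/0.3584 = 130 m s⁻¹

130 m s⁻¹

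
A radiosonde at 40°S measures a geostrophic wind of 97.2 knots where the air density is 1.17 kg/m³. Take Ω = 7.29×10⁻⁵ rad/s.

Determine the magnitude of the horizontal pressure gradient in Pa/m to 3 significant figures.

5.48×10⁻³ Pa/m

Coriolis parameter at 40°S:
f = 2Ω sin φ = 2 × 7.29×10⁻⁵ × sin 40° = 9.37×10⁻⁵ s⁻¹
Wind speed in SI: 97.2 knots = 50.0 m/s
Geostrophic balance rearranged: |∂P/∂n| = f ρ V_g
|∂P/∂n| = 9.37×10⁻⁵ × 1.17 × 50.0 = 5.48×10⁻³ Pa/m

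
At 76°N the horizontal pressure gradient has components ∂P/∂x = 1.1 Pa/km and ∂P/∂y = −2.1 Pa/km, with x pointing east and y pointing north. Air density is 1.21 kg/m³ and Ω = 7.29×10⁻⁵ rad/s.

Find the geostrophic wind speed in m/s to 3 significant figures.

Coriolis parameter at 76°N:
f = 2Ω sin φ = 2 × 7.29×10⁻⁵ × sin 76° = 1.41×10⁻⁴ s⁻¹
Component geostrophic relations (x east, y north):
u_g = −(1/(fρ)) ∂P/∂y,  v_g = (1/(fρ)) ∂P/∂x
u_g = −(−2.1×10⁻³)/(1.41×10⁻⁴ × 1.21) = 12.3 m/s;  v_g = (1.1×10⁻³)/(1.41×10⁻⁴ × 1.21) = 6.43 m/s
|V_g| = √(u_g² + v_g²) = 13.8 m/s

13.8 m/s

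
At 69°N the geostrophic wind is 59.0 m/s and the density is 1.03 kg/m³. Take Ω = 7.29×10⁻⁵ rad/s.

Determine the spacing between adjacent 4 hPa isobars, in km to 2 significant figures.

Coriolis parameter at 69°N:
f = 2Ω sin φ = 2 × 7.29×10⁻⁵ × sin 69° = 1.36×10⁻⁴ s⁻¹
Geostrophic balance rearranged: |∂P/∂n| = f ρ V_g
|∂P/∂n| = 1.36×10⁻⁴ × 1.03 × 59.0 = 8.27×10⁻³ Pa/m
Isobar spacing: Δn = ΔP/|∂P/∂n| = 400 Pa / 8.27×10⁻³ Pa/m = 48357 m ≈ 48 km

48 km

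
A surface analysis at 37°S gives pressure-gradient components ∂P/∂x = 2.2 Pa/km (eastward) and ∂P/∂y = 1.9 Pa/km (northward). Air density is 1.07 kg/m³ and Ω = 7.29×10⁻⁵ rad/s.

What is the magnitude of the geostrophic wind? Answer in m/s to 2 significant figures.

Coriolis parameter at 37°S:
f = 2Ω sin φ = 2 × 7.29×10⁻⁵ × sin 37° = 8.77×10⁻⁵ s⁻¹
In the Southern Hemisphere f is negative: f = −8.77×10⁻⁵ s⁻¹.
Component geostrophic relations (x east, y north):
u_g = −(1/(fρ)) ∂P/∂y,  v_g = (1/(fρ)) ∂P/∂x
u_g = −(1.9×10⁻³)/(−8.77×10⁻⁵ × 1.07) = 20.2 m/s;  v_g = (2.2×10⁻³)/(−8.77×10⁻⁵ × 1.07) = −23.4 m/s
|V_g| = √(u_g² + v_g²) = 31.0 m/s

31 m/s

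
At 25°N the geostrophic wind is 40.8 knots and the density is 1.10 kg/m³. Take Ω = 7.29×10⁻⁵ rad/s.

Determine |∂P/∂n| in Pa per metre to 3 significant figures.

1.42×10⁻³ Pa/m

Coriolis parameter at 25°N:
f = 2Ω sin φ = 2 × 7.29×10⁻⁵ × sin 25° = 6.16×10⁻⁵ s⁻¹
Wind speed in SI: 40.8 knots = 21.0 m/s
Geostrophic balance rearranged: |∂P/∂n| = f ρ V_g
|∂P/∂n| = 6.16×10⁻⁵ × 1.10 × 21.0 = 1.42×10⁻³ Pa/m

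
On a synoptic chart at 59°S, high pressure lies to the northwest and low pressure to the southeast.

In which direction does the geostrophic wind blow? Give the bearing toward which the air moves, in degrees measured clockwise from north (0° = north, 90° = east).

045°

The pressure-gradient force points toward the southeast (bearing 135°).
Geostrophic balance: in the Southern Hemisphere the Coriolis force deflects motion to the left, so the geostrophic wind blows 90° to the left of the pressure-gradient force (low pressure on the right).
Rotating 135° by 90° counterclockwise gives 045° — the wind blows toward the northeast.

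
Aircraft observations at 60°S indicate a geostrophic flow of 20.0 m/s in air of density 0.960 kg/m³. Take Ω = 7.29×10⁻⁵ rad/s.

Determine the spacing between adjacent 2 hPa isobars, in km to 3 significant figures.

Coriolis parameter at 60°S:
f = 2Ω sin φ = 2 × 7.29×10⁻⁵ × sin 60° = 1.26×10⁻⁴ s⁻¹
Geostrophic balance rearranged: |∂P/∂n| = f ρ V_g
|∂P/∂n| = 1.26×10⁻⁴ × 0.960 × 20.0 = 2.42×10⁻³ Pa/m
Isobar spacing: Δn = ΔP/|∂P/∂n| = 200 Pa / 2.42×10⁻³ Pa/m = 82497 m ≈ 82.5 km

82.5 km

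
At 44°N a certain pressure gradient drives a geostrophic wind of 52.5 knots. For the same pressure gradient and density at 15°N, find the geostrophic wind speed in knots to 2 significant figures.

140 knots

With the same pressure gradient and density, V_g ∝ 1/f ∝ 1/sin φ.
V₂ = V₁ · sin φ₁ / sin φ₂ = 52.5 × sin 44° / sin 15°
V₂ = 52.5 × 0.6947/0.2588 = 140 knots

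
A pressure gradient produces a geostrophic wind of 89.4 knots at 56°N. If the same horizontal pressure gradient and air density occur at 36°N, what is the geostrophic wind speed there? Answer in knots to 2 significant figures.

With the same pressure gradient and density, V_g ∝ 1/f ∝ 1/sin φ.
V₂ = V₁ · sin φ₁ / sin φ₂ = 89.4 × sin 56° / sin 36°
V₂ = 89.4 × 0.8290/0.5878 = 130 knots

130 knots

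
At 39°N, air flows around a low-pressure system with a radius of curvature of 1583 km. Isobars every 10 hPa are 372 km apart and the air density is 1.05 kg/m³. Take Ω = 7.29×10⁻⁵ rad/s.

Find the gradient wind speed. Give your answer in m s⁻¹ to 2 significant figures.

Coriolis parameter at 39°N:
f = 2Ω sin φ = 2 × 7.29×10⁻⁵ × sin 39° = 9.18×10⁻⁵ s⁻¹
Pressure gradient: |∂P/∂n| = 1000 Pa / 372000 m = 2.69×10⁻³ Pa/m
Geostrophic speed: V_g = |∂P/∂n|/(fρ) = 2.69×10⁻³/(9.18×10⁻⁵ × 1.05) = 27.9 m/s
Around a low, centrifugal force acts outward with Coriolis, so pressure-gradient force balances both:
(1/ρ)|∂P/∂n| = fV + V²/R  →  V² + fR·V − fR·V_g = 0
With fR = 9.18×10⁻⁵ × 1583×10³ m = 145 m/s:
V = [−fR + √((fR)² + 4 fR V_g)]/2 = [−145 + √(145² + 4×145×27.9)]/2 = 24 m/s
Subgeostrophic (V < V_g = 27.9 m/s), as expected around a low.

24 m s⁻¹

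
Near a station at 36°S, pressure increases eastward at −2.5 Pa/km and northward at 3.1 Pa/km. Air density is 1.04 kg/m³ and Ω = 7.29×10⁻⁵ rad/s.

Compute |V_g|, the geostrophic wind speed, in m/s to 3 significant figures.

Coriolis parameter at 36°S:
f = 2Ω sin φ = 2 × 7.29×10⁻⁵ × sin 36° = 8.57×10⁻⁵ s⁻¹
In the Southern Hemisphere f is negative: f = −8.57×10⁻⁵ s⁻¹.
Component geostrophic relations (x east, y north):
u_g = −(1/(fρ)) ∂P/∂y,  v_g = (1/(fρ)) ∂P/∂x
u_g = −(3.1×10⁻³)/(−8.57×10⁻⁵ × 1.04) = 34.8 m/s;  v_g = (−2.5×10⁻³)/(−8.57×10⁻⁵ × 1.04) = 28.0 m/s
|V_g| = √(u_g² + v_g²) = 44.7 m/s

44.7 m/s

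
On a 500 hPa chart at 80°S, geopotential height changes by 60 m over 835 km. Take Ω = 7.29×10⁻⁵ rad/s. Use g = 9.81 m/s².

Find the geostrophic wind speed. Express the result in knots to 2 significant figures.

Coriolis parameter at 80°S:
f = 2Ω sin φ = 2 × 7.29×10⁻⁵ × sin 80° = 1.44×10⁻⁴ s⁻¹
Height gradient: |∂Z/∂n| = 60 m / 835000 m = 7.19×10⁻⁵
On a pressure surface, geostrophic balance gives V_g = (g/f)|∂Z/∂n|:
V_g = 9.81 × 7.19×10⁻⁵ / 1.44×10⁻⁴ = 4.91 m/s
Converting: 4.91 m/s × 1.944 = 9.5 knots

9.5 knots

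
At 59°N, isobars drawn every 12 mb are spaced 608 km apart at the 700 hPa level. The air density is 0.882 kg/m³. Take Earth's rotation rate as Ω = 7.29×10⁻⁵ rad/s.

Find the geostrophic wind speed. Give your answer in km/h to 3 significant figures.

64.5 km/h

Coriolis parameter at 59°N:
f = 2Ω sin φ = 2 × 7.29×10⁻⁵ × sin 59° = 1.25×10⁻⁴ s⁻¹
Pressure gradient: |∂P/∂n| = 1200 Pa / 608000 m = 1.97×10⁻³ Pa/m
Geostrophic balance (pressure-gradient force = Coriolis force):
V_g = (1/(fρ)) |∂P/∂n| = 1.97×10⁻³ / (1.25×10⁻⁴ × 0.882) = 17.9 m/s
Converting: 17.9 m/s × 3.6 = 64.5 km/h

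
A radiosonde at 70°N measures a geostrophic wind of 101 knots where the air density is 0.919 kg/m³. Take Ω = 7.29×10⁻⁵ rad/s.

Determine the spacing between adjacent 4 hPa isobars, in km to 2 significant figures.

Coriolis parameter at 70°N:
f = 2Ω sin φ = 2 × 7.29×10⁻⁵ × sin 70° = 1.37×10⁻⁴ s⁻¹
Wind speed in SI: 101 knots = 52.0 m/s
Geostrophic balance rearranged: |∂P/∂n| = f ρ V_g
|∂P/∂n| = 1.37×10⁻⁴ × 0.919 × 52.0 = 6.54×10⁻³ Pa/m
Isobar spacing: Δn = ΔP/|∂P/∂n| = 400 Pa / 6.54×10⁻³ Pa/m = 61142 m ≈ 61 km

61 km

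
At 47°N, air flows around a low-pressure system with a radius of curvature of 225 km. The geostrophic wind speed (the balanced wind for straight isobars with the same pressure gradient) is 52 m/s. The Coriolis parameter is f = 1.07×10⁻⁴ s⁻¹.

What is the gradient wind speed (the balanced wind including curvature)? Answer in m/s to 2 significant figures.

25 m/s

Around a low, centrifugal force acts outward with Coriolis, so pressure-gradient force balances both:
(1/ρ)|∂P/∂n| = fV + V²/R  →  V² + fR·V − fR·V_g = 0
With fR = 1.07×10⁻⁴ × 225×10³ m = 24.1 m/s:
V = [−fR + √((fR)² + 4 fR V_g)]/2 = [−24.1 + √(24.1² + 4×24.1×52)]/2 = 25.3 m/s
Subgeostrophic (V < V_g = 52 m/s), as expected around a low.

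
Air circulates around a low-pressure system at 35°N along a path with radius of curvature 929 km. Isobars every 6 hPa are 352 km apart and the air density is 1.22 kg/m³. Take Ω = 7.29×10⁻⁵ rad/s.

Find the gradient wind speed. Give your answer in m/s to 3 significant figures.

14.1 m/s

Coriolis parameter at 35°N:
f = 2Ω sin φ = 2 × 7.29×10⁻⁵ × sin 35° = 8.36×10⁻⁵ s⁻¹
Pressure gradient: |∂P/∂n| = 600 Pa / 352000 m = 1.70×10⁻³ Pa/m
Geostrophic speed: V_g = |∂P/∂n|/(fρ) = 1.70×10⁻³/(8.36×10⁻⁵ × 1.22) = 16.7 m/s
Around a low, centrifugal force acts outward with Coriolis, so pressure-gradient force balances both:
(1/ρ)|∂P/∂n| = fV + V²/R  →  V² + fR·V − fR·V_g = 0
With fR = 8.36×10⁻⁵ × 929×10³ m = 77.7 m/s:
V = [−fR + √((fR)² + 4 fR V_g)]/2 = [−77.7 + √(77.7² + 4×77.7×16.7)]/2 = 14.1 m/s
Subgeostrophic (V < V_g = 16.7 m/s), as expected around a low.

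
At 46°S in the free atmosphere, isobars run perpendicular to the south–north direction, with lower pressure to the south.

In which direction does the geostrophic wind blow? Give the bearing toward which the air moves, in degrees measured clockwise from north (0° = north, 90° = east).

090°

The pressure-gradient force points toward the south (bearing 180°).
Geostrophic balance: in the Southern Hemisphere the Coriolis force deflects motion to the left, so the geostrophic wind blows 90° to the left of the pressure-gradient force (low pressure on the right).
Rotating 180° by 90° counterclockwise gives 090° — the wind blows toward the east.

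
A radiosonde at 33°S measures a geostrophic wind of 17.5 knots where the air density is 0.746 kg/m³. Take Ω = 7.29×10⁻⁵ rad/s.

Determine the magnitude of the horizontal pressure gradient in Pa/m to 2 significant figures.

5.3×10⁻⁴ Pa/m

Coriolis parameter at 33°S:
f = 2Ω sin φ = 2 × 7.29×10⁻⁵ × sin 33° = 7.94×10⁻⁵ s⁻¹
Wind speed in SI: 17.5 knots = 9.00 m/s
Geostrophic balance rearranged: |∂P/∂n| = f ρ V_g
|∂P/∂n| = 7.94×10⁻⁵ × 0.746 × 9.00 = 5.33×10⁻⁴ Pa/m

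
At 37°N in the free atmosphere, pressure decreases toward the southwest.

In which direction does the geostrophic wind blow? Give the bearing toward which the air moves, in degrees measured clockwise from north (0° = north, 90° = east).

315°

The pressure-gradient force points toward the southwest (bearing 225°).
Geostrophic balance: in the Northern Hemisphere the Coriolis force deflects motion to the right, so the geostrophic wind blows 90° to the right of the pressure-gradient force (low pressure on the left).
Rotating 225° by 90° clockwise gives 315° — the wind blows toward the northwest.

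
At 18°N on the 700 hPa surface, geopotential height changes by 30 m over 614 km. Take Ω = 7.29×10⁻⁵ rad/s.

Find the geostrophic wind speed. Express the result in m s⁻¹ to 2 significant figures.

11 m s⁻¹

Coriolis parameter at 18°N:
f = 2Ω sin φ = 2 × 7.29×10⁻⁵ × sin 18° = 4.51×10⁻⁵ s⁻¹
Height gradient: |∂Z/∂n| = 30 m / 614000 m = 4.89×10⁻⁵
On a pressure surface, geostrophic balance gives V_g = (g/f)|∂Z/∂n|:
V_g = 9.81 × 4.89×10⁻⁵ / 4.51×10⁻⁵ = 10.6 m/s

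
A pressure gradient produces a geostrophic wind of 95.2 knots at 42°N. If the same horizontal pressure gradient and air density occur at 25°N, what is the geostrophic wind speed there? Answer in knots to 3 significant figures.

151 knots

With the same pressure gradient and density, V_g ∝ 1/f ∝ 1/sin φ.
V₂ = V₁ · sin φ₁ / sin φ₂ = 95.2 × sin 42° / sin 25°
V₂ = 95.2 × 0.6691/0.4226 = 151 knots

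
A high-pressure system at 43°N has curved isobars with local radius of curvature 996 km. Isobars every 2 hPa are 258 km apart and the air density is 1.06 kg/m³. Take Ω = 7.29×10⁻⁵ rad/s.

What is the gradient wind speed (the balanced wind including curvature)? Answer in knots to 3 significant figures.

15.6 knots

Coriolis parameter at 43°N:
f = 2Ω sin φ = 2 × 7.29×10⁻⁵ × sin 43° = 9.94×10⁻⁵ s⁻¹
Pressure gradient: |∂P/∂n| = 200 Pa / 258000 m = 7.75×10⁻⁴ Pa/m
Geostrophic speed: V_g = |∂P/∂n|/(fρ) = 7.75×10⁻⁴/(9.94×10⁻⁵ × 1.06) = 7.35 m/s
Around a high, pressure-gradient force acts outward with centrifugal, so Coriolis balances both:
fV = (1/ρ)|∂P/∂n| + V²/R  →  V² − fR·V + fR·V_g = 0
With fR = 9.94×10⁻⁵ × 996×10³ m = 99.0 m/s:
V = [fR − √((fR)² − 4 fR V_g)]/2 = [99.0 − √(99.0² − 4×99.0×7.35)]/2 = 8 m/s
Supergeostrophic (V > V_g = 7.35 m/s), as expected around a high.
Converting: 8 m/s × 1.944 = 15.6 knots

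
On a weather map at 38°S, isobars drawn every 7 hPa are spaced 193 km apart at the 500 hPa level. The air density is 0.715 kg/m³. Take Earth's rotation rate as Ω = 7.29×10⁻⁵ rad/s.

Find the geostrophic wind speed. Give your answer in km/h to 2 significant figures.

200 km/h

Coriolis parameter at 38°S:
f = 2Ω sin φ = 2 × 7.29×10⁻⁵ × sin 38° = 8.98×10⁻⁵ s⁻¹
Pressure gradient: |∂P/∂n| = 700 Pa / 193000 m = 3.63×10⁻³ Pa/m
Geostrophic balance (pressure-gradient force = Coriolis force):
V_g = (1/(fρ)) |∂P/∂n| = 3.63×10⁻³ / (8.98×10⁻⁵ × 0.715) = 56.5 m/s
Converting: 56.5 m/s × 3.6 = 200 km/h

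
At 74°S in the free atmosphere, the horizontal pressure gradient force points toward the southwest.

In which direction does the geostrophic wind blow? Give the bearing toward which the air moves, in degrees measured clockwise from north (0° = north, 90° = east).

135°

The pressure-gradient force points toward the southwest (bearing 225°).
Geostrophic balance: in the Southern Hemisphere the Coriolis force deflects motion to the left, so the geostrophic wind blows 90° to the left of the pressure-gradient force (low pressure on the right).
Rotating 225° by 90° counterclockwise gives 135° — the wind blows toward the southeast.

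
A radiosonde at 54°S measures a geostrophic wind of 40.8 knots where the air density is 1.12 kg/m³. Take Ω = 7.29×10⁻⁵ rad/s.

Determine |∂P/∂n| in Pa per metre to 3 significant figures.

2.77×10⁻³ Pa/m

Coriolis parameter at 54°S:
f = 2Ω sin φ = 2 × 7.29×10⁻⁵ × sin 54° = 1.18×10⁻⁴ s⁻¹
Wind speed in SI: 40.8 knots = 21.0 m/s
Geostrophic balance rearranged: |∂P/∂n| = f ρ V_g
|∂P/∂n| = 1.18×10⁻⁴ × 1.12 × 21.0 = 2.77×10⁻³ Pa/m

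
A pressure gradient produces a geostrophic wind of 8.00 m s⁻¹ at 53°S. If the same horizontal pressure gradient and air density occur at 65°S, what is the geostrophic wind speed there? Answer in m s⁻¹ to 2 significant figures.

7.0 m s⁻¹

With the same pressure gradient and density, V_g ∝ 1/f ∝ 1/sin φ.
V₂ = V₁ · sin φ₁ / sin φ₂ = 8.00 × sin 53° / sin 65°
V₂ = 8.00 × 0.7986/0.9063 = 7.0 m s⁻¹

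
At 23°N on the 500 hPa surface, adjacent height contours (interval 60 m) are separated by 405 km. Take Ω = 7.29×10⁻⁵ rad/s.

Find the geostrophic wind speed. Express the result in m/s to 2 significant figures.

26 m/s

Coriolis parameter at 23°N:
f = 2Ω sin φ = 2 × 7.29×10⁻⁵ × sin 23° = 5.70×10⁻⁵ s⁻¹
Height gradient: |∂Z/∂n| = 60 m / 405000 m = 1.48×10⁻⁴
On a pressure surface, geostrophic balance gives V_g = (g/f)|∂Z/∂n|:
V_g = 9.81 × 1.48×10⁻⁴ / 5.70×10⁻⁵ = 25.5 m/s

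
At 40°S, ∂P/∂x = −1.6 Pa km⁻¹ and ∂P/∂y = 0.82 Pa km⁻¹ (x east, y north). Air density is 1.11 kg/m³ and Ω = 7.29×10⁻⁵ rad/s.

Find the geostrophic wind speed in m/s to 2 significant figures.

Coriolis parameter at 40°S:
f = 2Ω sin φ = 2 × 7.29×10⁻⁵ × sin 40° = 9.37×10⁻⁵ s⁻¹
In the Southern Hemisphere f is negative: f = −9.37×10⁻⁵ s⁻¹.
Component geostrophic relations (x east, y north):
u_g = −(1/(fρ)) ∂P/∂y,  v_g = (1/(fρ)) ∂P/∂x
u_g = −(0.82×10⁻³)/(−9.37×10⁻⁵ × 1.11) = 7.88 m/s;  v_g = (−1.6×10⁻³)/(−9.37×10⁻⁵ × 1.11) = 15.4 m/s
|V_g| = √(u_g² + v_g²) = 17.3 m/s

17 m/s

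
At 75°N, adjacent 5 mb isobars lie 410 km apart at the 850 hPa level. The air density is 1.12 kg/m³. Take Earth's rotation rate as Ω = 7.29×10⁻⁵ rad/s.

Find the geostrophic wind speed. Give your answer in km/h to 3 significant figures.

27.8 km/h

Coriolis parameter at 75°N:
f = 2Ω sin φ = 2 × 7.29×10⁻⁵ × sin 75° = 1.41×10⁻⁴ s⁻¹
Pressure gradient: |∂P/∂n| = 500 Pa / 410000 m = 1.22×10⁻³ Pa/m
Geostrophic balance (pressure-gradient force = Coriolis force):
V_g = (1/(fρ)) |∂P/∂n| = 1.22×10⁻³ / (1.41×10⁻⁴ × 1.12) = 7.73 m/s
Converting: 7.73 m/s × 3.6 = 27.8 km/h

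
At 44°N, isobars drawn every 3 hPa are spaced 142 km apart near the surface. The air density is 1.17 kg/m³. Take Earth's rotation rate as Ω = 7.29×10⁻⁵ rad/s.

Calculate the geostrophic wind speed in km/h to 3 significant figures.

Coriolis parameter at 44°N:
f = 2Ω sin φ = 2 × 7.29×10⁻⁵ × sin 44° = 1.01×10⁻⁴ s⁻¹
Pressure gradient: |∂P/∂n| = 300 Pa / 142000 m = 2.11×10⁻³ Pa/m
Geostrophic balance (pressure-gradient force = Coriolis force):
V_g = (1/(fρ)) |∂P/∂n| = 2.11×10⁻³ / (1.01×10⁻⁴ × 1.17) = 17.8 m/s
Converting: 17.8 m/s × 3.6 = 64.2 km/h

64.2 km/h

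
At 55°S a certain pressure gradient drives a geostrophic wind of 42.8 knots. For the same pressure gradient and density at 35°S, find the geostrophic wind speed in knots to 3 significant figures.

With the same pressure gradient and density, V_g ∝ 1/f ∝ 1/sin φ.
V₂ = V₁ · sin φ₁ / sin φ₂ = 42.8 × sin 55° / sin 35°
V₂ = 42.8 × 0.8192/0.5736 = 61.1 knots

61.1 knots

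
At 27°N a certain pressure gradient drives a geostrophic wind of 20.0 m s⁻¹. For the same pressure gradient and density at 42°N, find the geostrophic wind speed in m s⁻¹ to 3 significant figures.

13.6 m s⁻¹

With the same pressure gradient and density, V_g ∝ 1/f ∝ 1/sin φ.
V₂ = V₁ · sin φ₁ / sin φ₂ = 20.0 × sin 27° / sin 42°
V₂ = 20.0 × 0.4540/0.6691 = 13.6 m s⁻¹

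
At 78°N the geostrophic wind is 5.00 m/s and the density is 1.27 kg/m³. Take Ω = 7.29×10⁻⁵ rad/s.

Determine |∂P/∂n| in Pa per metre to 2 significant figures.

Coriolis parameter at 78°N:
f = 2Ω sin φ = 2 × 7.29×10⁻⁵ × sin 78° = 1.43×10⁻⁴ s⁻¹
Geostrophic balance rearranged: |∂P/∂n| = f ρ V_g
|∂P/∂n| = 1.43×10⁻⁴ × 1.27 × 5.00 = 9.06×10⁻⁴ Pa/m

9.1×10⁻⁴ Pa/m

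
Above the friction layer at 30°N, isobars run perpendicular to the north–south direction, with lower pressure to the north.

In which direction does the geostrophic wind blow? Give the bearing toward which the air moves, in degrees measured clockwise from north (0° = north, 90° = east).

090°

The pressure-gradient force points toward the north (bearing 000°).
Geostrophic balance: in the Northern Hemisphere the Coriolis force deflects motion to the right, so the geostrophic wind blows 90° to the right of the pressure-gradient force (low pressure on the left).
Rotating 000° by 90° clockwise gives 090° — the wind blows toward the east.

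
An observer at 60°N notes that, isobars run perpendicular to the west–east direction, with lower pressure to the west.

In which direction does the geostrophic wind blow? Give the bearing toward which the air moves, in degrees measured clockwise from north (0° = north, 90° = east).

The pressure-gradient force points toward the west (bearing 270°).
Geostrophic balance: in the Northern Hemisphere the Coriolis force deflects motion to the right, so the geostrophic wind blows 90° to the right of the pressure-gradient force (low pressure on the left).
Rotating 270° by 90° clockwise gives 000° — the wind blows toward the north.

000°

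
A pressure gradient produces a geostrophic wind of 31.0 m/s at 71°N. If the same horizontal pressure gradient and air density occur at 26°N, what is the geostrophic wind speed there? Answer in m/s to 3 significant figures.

66.9 m/s

With the same pressure gradient and density, V_g ∝ 1/f ∝ 1/sin φ.
V₂ = V₁ · sin φ₁ / sin φ₂ = 31.0 × sin 71° / sin 26°
V₂ = 31.0 × 0.9455/0.4384 = 66.9 m/s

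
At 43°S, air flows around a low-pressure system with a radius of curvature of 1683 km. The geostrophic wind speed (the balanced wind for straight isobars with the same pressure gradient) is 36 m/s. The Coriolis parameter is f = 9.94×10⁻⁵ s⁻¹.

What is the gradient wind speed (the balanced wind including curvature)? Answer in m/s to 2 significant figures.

Around a low, centrifugal force acts outward with Coriolis, so pressure-gradient force balances both:
(1/ρ)|∂P/∂n| = fV + V²/R  →  V² + fR·V − fR·V_g = 0
With fR = 9.94×10⁻⁵ × 1683×10³ m = 167 m/s:
V = [−fR + √((fR)² + 4 fR V_g)]/2 = [−167 + √(167² + 4×167×36)]/2 = 30.5 m/s
Subgeostrophic (V < V_g = 36 m/s), as expected around a low.

30 m/s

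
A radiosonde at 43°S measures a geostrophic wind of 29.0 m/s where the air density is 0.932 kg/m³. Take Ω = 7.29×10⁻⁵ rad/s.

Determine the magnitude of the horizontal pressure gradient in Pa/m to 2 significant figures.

Coriolis parameter at 43°S:
f = 2Ω sin φ = 2 × 7.29×10⁻⁵ × sin 43° = 9.94×10⁻⁵ s⁻¹
Geostrophic balance rearranged: |∂P/∂n| = f ρ V_g
|∂P/∂n| = 9.94×10⁻⁵ × 0.932 × 29.0 = 2.69×10⁻³ Pa/m

2.7×10⁻³ Pa/m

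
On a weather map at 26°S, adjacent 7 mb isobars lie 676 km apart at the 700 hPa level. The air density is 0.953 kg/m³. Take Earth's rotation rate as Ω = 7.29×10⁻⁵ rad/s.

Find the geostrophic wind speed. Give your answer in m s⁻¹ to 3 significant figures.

Coriolis parameter at 26°S:
f = 2Ω sin φ = 2 × 7.29×10⁻⁵ × sin 26° = 6.39×10⁻⁵ s⁻¹
Pressure gradient: |∂P/∂n| = 700 Pa / 676000 m = 1.04×10⁻³ Pa/m
Geostrophic balance (pressure-gradient force = Coriolis force):
V_g = (1/(fρ)) |∂P/∂n| = 1.04×10⁻³ / (6.39×10⁻⁵ × 0.953) = 17.0 m/s

17.0 m s⁻¹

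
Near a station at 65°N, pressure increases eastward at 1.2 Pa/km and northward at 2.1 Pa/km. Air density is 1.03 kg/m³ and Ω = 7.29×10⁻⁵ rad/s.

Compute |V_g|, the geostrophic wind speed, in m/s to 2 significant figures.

Coriolis parameter at 65°N:
f = 2Ω sin φ = 2 × 7.29×10⁻⁵ × sin 65° = 1.32×10⁻⁴ s⁻¹
Component geostrophic relations (x east, y north):
u_g = −(1/(fρ)) ∂P/∂y,  v_g = (1/(fρ)) ∂P/∂x
u_g = −(2.1×10⁻³)/(1.32×10⁻⁴ × 1.03) = −15.4 m/s;  v_g = (1.2×10⁻³)/(1.32×10⁻⁴ × 1.03) = 8.82 m/s
|V_g| = √(u_g² + v_g²) = 17.8 m/s

18 m/s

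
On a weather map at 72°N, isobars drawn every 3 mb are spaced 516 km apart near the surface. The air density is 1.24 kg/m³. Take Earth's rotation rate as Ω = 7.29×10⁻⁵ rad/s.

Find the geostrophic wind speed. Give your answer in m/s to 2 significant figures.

Coriolis parameter at 72°N:
f = 2Ω sin φ = 2 × 7.29×10⁻⁵ × sin 72° = 1.39×10⁻⁴ s⁻¹
Pressure gradient: |∂P/∂n| = 300 Pa / 516000 m = 5.81×10⁻⁴ Pa/m
Geostrophic balance (pressure-gradient force = Coriolis force):
V_g = (1/(fρ)) |∂P/∂n| = 5.81×10⁻⁴ / (1.39×10⁻⁴ × 1.24) = 3.38 m/s

3.4 m/s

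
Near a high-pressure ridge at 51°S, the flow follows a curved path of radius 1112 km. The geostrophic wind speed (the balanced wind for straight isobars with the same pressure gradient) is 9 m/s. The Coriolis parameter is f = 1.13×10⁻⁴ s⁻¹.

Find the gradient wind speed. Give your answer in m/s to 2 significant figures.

9.8 m/s

Around a high, pressure-gradient force acts outward with centrifugal, so Coriolis balances both:
fV = (1/ρ)|∂P/∂n| + V²/R  →  V² − fR·V + fR·V_g = 0
With fR = 1.13×10⁻⁴ × 1112×10³ m = 126 m/s:
V = [fR − √((fR)² − 4 fR V_g)]/2 = [126 − √(126² − 4×126×9)]/2 = 9.76 m/s
Supergeostrophic (V > V_g = 9 m/s), as expected around a high.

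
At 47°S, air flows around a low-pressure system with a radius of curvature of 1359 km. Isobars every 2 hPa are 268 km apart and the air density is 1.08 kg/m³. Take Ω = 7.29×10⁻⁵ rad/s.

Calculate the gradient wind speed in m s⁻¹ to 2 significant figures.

6.2 m s⁻¹

Coriolis parameter at 47°S:
f = 2Ω sin φ = 2 × 7.29×10⁻⁵ × sin 47° = 1.07×10⁻⁴ s⁻¹
Pressure gradient: |∂P/∂n| = 200 Pa / 268000 m = 7.46×10⁻⁴ Pa/m
Geostrophic speed: V_g = |∂P/∂n|/(fρ) = 7.46×10⁻⁴/(1.07×10⁻⁴ × 1.08) = 6.48 m/s
Around a low, centrifugal force acts outward with Coriolis, so pressure-gradient force balances both:
(1/ρ)|∂P/∂n| = fV + V²/R  →  V² + fR·V − fR·V_g = 0
With fR = 1.07×10⁻⁴ × 1359×10³ m = 145 m/s:
V = [−fR + √((fR)² + 4 fR V_g)]/2 = [−145 + √(145² + 4×145×6.48)]/2 = 6.21 m/s
Subgeostrophic (V < V_g = 6.48 m/s), as expected around a low.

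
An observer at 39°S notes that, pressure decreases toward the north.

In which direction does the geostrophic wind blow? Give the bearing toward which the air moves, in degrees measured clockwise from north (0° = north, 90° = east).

270°

The pressure-gradient force points toward the north (bearing 000°).
Geostrophic balance: in the Southern Hemisphere the Coriolis force deflects motion to the left, so the geostrophic wind blows 90° to the left of the pressure-gradient force (low pressure on the right).
Rotating 000° by 90° counterclockwise gives 270° — the wind blows toward the west.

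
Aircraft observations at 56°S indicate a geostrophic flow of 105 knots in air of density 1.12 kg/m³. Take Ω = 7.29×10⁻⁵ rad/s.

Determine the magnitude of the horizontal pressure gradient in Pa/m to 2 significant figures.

Coriolis parameter at 56°S:
f = 2Ω sin φ = 2 × 7.29×10⁻⁵ × sin 56° = 1.21×10⁻⁴ s⁻¹
Wind speed in SI: 105 knots = 54.0 m/s
Geostrophic balance rearranged: |∂P/∂n| = f ρ V_g
|∂P/∂n| = 1.21×10⁻⁴ × 1.12 × 54.0 = 7.31×10⁻³ Pa/m

7.3×10⁻³ Pa/m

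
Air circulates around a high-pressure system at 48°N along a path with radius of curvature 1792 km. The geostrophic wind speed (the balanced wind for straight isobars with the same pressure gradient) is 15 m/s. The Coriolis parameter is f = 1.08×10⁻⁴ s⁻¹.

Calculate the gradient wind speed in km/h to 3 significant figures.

59.0 km/h

Around a high, pressure-gradient force acts outward with centrifugal, so Coriolis balances both:
fV = (1/ρ)|∂P/∂n| + V²/R  →  V² − fR·V + fR·V_g = 0
With fR = 1.08×10⁻⁴ × 1792×10³ m = 194 m/s:
V = [fR − √((fR)² − 4 fR V_g)]/2 = [194 − √(194² − 4×194×15)]/2 = 16.4 m/s
Supergeostrophic (V > V_g = 15 m/s), as expected around a high.
Converting: 16.4 m/s × 3.6 = 59.0 km/h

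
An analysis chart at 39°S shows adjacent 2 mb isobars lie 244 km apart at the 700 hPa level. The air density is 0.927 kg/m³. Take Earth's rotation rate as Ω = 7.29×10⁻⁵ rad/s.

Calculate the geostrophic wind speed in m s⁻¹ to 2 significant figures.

9.6 m s⁻¹

Coriolis parameter at 39°S:
f = 2Ω sin φ = 2 × 7.29×10⁻⁵ × sin 39° = 9.18×10⁻⁵ s⁻¹
Pressure gradient: |∂P/∂n| = 200 Pa / 244000 m = 8.20×10⁻⁴ Pa/m
Geostrophic balance (pressure-gradient force = Coriolis force):
V_g = (1/(fρ)) |∂P/∂n| = 8.20×10⁻⁴ / (9.18×10⁻⁵ × 0.927) = 9.64 m/s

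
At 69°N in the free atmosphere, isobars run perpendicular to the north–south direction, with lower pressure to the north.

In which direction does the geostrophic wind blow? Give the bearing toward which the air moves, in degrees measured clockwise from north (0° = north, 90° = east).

090°

The pressure-gradient force points toward the north (bearing 000°).
Geostrophic balance: in the Northern Hemisphere the Coriolis force deflects motion to the right, so the geostrophic wind blows 90° to the right of the pressure-gradient force (low pressure on the left).
Rotating 000° by 90° clockwise gives 090° — the wind blows toward the east.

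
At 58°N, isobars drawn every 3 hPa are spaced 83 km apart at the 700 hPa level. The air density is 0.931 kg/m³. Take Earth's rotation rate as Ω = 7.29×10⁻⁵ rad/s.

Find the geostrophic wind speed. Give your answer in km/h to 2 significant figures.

Coriolis parameter at 58°N:
f = 2Ω sin φ = 2 × 7.29×10⁻⁵ × sin 58° = 1.24×10⁻⁴ s⁻¹
Pressure gradient: |∂P/∂n| = 300 Pa / 83000 m = 3.61×10⁻³ Pa/m
Geostrophic balance (pressure-gradient force = Coriolis force):
V_g = (1/(fρ)) |∂P/∂n| = 3.61×10⁻³ / (1.24×10⁻⁴ × 0.931) = 31.4 m/s
Converting: 31.4 m/s × 3.6 = 110 km/h

110 km/h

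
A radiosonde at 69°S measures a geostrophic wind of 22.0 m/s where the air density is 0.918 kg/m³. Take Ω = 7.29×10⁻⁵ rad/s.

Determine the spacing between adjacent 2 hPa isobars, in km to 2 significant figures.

Coriolis parameter at 69°S:
f = 2Ω sin φ = 2 × 7.29×10⁻⁵ × sin 69° = 1.36×10⁻⁴ s⁻¹
Geostrophic balance rearranged: |∂P/∂n| = f ρ V_g
|∂P/∂n| = 1.36×10⁻⁴ × 0.918 × 22.0 = 2.75×10⁻³ Pa/m
Isobar spacing: Δn = ΔP/|∂P/∂n| = 200 Pa / 2.75×10⁻³ Pa/m = 72754 m ≈ 73 km

73 km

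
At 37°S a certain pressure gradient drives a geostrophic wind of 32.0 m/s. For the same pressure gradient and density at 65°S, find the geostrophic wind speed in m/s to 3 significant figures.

21.2 m/s

With the same pressure gradient and density, V_g ∝ 1/f ∝ 1/sin φ.
V₂ = V₁ · sin φ₁ / sin φ₂ = 32.0 × sin 37° / sin 65°
V₂ = 32.0 × 0.6018/0.9063 = 21.2 m/s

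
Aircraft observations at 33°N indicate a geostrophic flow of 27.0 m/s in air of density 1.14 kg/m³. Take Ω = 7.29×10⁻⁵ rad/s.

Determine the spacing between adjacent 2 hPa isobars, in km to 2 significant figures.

82 km

Coriolis parameter at 33°N:
f = 2Ω sin φ = 2 × 7.29×10⁻⁵ × sin 33° = 7.94×10⁻⁵ s⁻¹
Geostrophic balance rearranged: |∂P/∂n| = f ρ V_g
|∂P/∂n| = 7.94×10⁻⁵ × 1.14 × 27.0 = 2.44×10⁻³ Pa/m
Isobar spacing: Δn = ΔP/|∂P/∂n| = 200 Pa / 2.44×10⁻³ Pa/m = 81827 m ≈ 82 km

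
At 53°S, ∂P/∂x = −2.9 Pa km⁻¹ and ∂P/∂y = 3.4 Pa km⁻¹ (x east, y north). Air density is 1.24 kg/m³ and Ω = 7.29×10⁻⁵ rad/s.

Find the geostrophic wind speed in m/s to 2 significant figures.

31 m/s

Coriolis parameter at 53°S:
f = 2Ω sin φ = 2 × 7.29×10⁻⁵ × sin 53° = 1.16×10⁻⁴ s⁻¹
In the Southern Hemisphere f is negative: f = −1.16×10⁻⁴ s⁻¹.
Component geostrophic relations (x east, y north):
u_g = −(1/(fρ)) ∂P/∂y,  v_g = (1/(fρ)) ∂P/∂x
u_g = −(3.4×10⁻³)/(−1.16×10⁻⁴ × 1.24) = 23.5 m/s;  v_g = (−2.9×10⁻³)/(−1.16×10⁻⁴ × 1.24) = 20.1 m/s
|V_g| = √(u_g² + v_g²) = 31.0 m/s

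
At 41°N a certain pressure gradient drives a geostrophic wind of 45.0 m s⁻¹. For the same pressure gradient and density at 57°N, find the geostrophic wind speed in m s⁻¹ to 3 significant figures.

With the same pressure gradient and density, V_g ∝ 1/f ∝ 1/sin φ.
V₂ = V₁ · sin φ₁ / sin φ₂ = 45.0 × sin 41° / sin 57°
V₂ = 45.0 × 0.6561/0.8387 = 35.2 m s⁻¹

35.2 m s⁻¹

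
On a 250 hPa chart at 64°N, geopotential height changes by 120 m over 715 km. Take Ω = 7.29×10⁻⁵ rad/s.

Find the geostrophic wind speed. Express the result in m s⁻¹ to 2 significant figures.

Coriolis parameter at 64°N:
f = 2Ω sin φ = 2 × 7.29×10⁻⁵ × sin 64° = 1.31×10⁻⁴ s⁻¹
Height gradient: |∂Z/∂n| = 120 m / 715000 m = 1.68×10⁻⁴
On a pressure surface, geostrophic balance gives V_g = (g/f)|∂Z/∂n|:
V_g = 9.81 × 1.68×10⁻⁴ / 1.31×10⁻⁴ = 12.6 m/s

13 m s⁻¹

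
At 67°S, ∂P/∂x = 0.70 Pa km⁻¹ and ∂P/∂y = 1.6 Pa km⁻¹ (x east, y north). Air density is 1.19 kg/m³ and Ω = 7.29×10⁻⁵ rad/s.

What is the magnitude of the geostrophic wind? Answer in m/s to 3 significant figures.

Coriolis parameter at 67°S:
f = 2Ω sin φ = 2 × 7.29×10⁻⁵ × sin 67° = 1.34×10⁻⁴ s⁻¹
In the Southern Hemisphere f is negative: f = −1.34×10⁻⁴ s⁻¹.
Component geostrophic relations (x east, y north):
u_g = −(1/(fρ)) ∂P/∂y,  v_g = (1/(fρ)) ∂P/∂x
u_g = −(1.6×10⁻³)/(−1.34×10⁻⁴ × 1.19) = 10.0 m/s;  v_g = (0.70×10⁻³)/(−1.34×10⁻⁴ × 1.19) = −4.38 m/s
|V_g| = √(u_g² + v_g²) = 10.9 m/s

10.9 m/s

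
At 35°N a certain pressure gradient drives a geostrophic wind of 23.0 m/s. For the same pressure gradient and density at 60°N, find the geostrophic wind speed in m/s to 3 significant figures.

With the same pressure gradient and density, V_g ∝ 1/f ∝ 1/sin φ.
V₂ = V₁ · sin φ₁ / sin φ₂ = 23.0 × sin 35° / sin 60°
V₂ = 23.0 × 0.5736/0.8660 = 15.2 m/s

15.2 m/s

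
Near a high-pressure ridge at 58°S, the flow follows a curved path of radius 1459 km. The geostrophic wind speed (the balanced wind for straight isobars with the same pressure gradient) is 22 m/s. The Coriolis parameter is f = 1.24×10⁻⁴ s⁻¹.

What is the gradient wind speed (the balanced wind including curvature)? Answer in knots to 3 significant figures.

49.8 knots

Around a high, pressure-gradient force acts outward with centrifugal, so Coriolis balances both:
fV = (1/ρ)|∂P/∂n| + V²/R  →  V² − fR·V + fR·V_g = 0
With fR = 1.24×10⁻⁴ × 1459×10³ m = 181 m/s:
V = [fR − √((fR)² − 4 fR V_g)]/2 = [181 − √(181² − 4×181×22)]/2 = 25.6 m/s
Supergeostrophic (V > V_g = 22 m/s), as expected around a high.
Converting: 25.6 m/s × 1.944 = 49.8 knots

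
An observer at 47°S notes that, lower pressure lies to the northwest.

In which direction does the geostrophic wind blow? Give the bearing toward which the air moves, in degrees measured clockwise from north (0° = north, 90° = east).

The pressure-gradient force points toward the northwest (bearing 315°).
Geostrophic balance: in the Southern Hemisphere the Coriolis force deflects motion to the left, so the geostrophic wind blows 90° to the left of the pressure-gradient force (low pressure on the right).
Rotating 315° by 90° counterclockwise gives 225° — the wind blows toward the southwest.

225°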